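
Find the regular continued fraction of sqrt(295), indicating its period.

[17; (5, 1, 2, 3, 2, 6, 2, 3, 2, 1, 5, 34)]

Write x_i = (sqrt(295) + m_i)/d_i with (m_0, d_0) = (0, 1). a_0 = floor(sqrt(295)) = 17, since 17^2 = 289 <= 295 < 324 = 18^2.
Iterate m_{i+1} = d_i*a_i - m_i, d_{i+1} = (295 - m_{i+1}^2)/d_i, a_{i+1} = floor((a_0 + m_{i+1})/d_{i+1}):
  m_1 = 1*17 - 0 = 17, d_1 = (295 - 17^2)/1 = 6/1 = 6, a_1 = floor((17 + 17)/6) = 5.
  m_2 = 6*5 - 17 = 13, d_2 = (295 - 13^2)/6 = 126/6 = 21, a_2 = floor((17 + 13)/21) = 1.
  m_3 = 21*1 - 13 = 8, d_3 = (295 - 8^2)/21 = 231/21 = 11, a_3 = floor((17 + 8)/11) = 2.
  m_4 = 11*2 - 8 = 14, d_4 = (295 - 14^2)/11 = 99/11 = 9, a_4 = floor((17 + 14)/9) = 3.
  m_5 = 9*3 - 14 = 13, d_5 = (295 - 13^2)/9 = 126/9 = 14, a_5 = floor((17 + 13)/14) = 2.
  m_6 = 14*2 - 13 = 15, d_6 = (295 - 15^2)/14 = 70/14 = 5, a_6 = floor((17 + 15)/5) = 6.
  m_7 = 5*6 - 15 = 15, d_7 = (295 - 15^2)/5 = 70/5 = 14, a_7 = floor((17 + 15)/14) = 2.
  m_8 = 14*2 - 15 = 13, d_8 = (295 - 13^2)/14 = 126/14 = 9, a_8 = floor((17 + 13)/9) = 3.
  m_9 = 9*3 - 13 = 14, d_9 = (295 - 14^2)/9 = 99/9 = 11, a_9 = floor((17 + 14)/11) = 2.
  m_10 = 11*2 - 14 = 8, d_10 = (295 - 8^2)/11 = 231/11 = 21, a_10 = floor((17 + 8)/21) = 1.
  m_11 = 21*1 - 8 = 13, d_11 = (295 - 13^2)/21 = 126/21 = 6, a_11 = floor((17 + 13)/6) = 5.
  m_12 = 6*5 - 13 = 17, d_12 = (295 - 17^2)/6 = 6/6 = 1, a_12 = floor((17 + 17)/1) = 34.
  m_13 = 1*34 - 17 = 17, d_13 = (295 - 17^2)/1 = 6/1 = 6: (m_13, d_13) = (m_1, d_1) = (17, 6), so from here the quotients repeat a_1, ..., a_12; the period length is 12.
Hence the expansion of sqrt(295) is a_0 = 17 followed by the repeating block 5, 1, 2, 3, 2, 6, 2, 3, 2, 1, 5, 34 (period 12).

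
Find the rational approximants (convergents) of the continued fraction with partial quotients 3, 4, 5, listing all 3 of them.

Using the convergent recurrence p_i = a_i*p_{i-1} + p_{i-2}, q_i = a_i*q_{i-1} + q_{i-2} with p_{-2}=0, p_{-1}=1, q_{-2}=1, q_{-1}=0:
  i=0: a_0=3, p_0 = 3*1 + 0 = 3, q_0 = 3*0 + 1 = 1.
  i=1: a_1=4, p_1 = 4*3 + 1 = 13, q_1 = 4*1 + 0 = 4.
  i=2: a_2=5, p_2 = 5*13 + 3 = 68, q_2 = 5*4 + 1 = 21.

3/1, 13/4, 68/21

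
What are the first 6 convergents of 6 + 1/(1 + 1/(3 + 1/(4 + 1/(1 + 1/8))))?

Using the convergent recurrence p_i = a_i*p_{i-1} + p_{i-2}, q_i = a_i*q_{i-1} + q_{i-2} with p_{-2}=0, p_{-1}=1, q_{-2}=1, q_{-1}=0:
  i=0: a_0=6, p_0 = 6*1 + 0 = 6, q_0 = 6*0 + 1 = 1.
  i=1: a_1=1, p_1 = 1*6 + 1 = 7, q_1 = 1*1 + 0 = 1.
  i=2: a_2=3, p_2 = 3*7 + 6 = 27, q_2 = 3*1 + 1 = 4.
  i=3: a_3=4, p_3 = 4*27 + 7 = 115, q_3 = 4*4 + 1 = 17.
  i=4: a_4=1, p_4 = 1*115 + 27 = 142, q_4 = 1*17 + 4 = 21.
  i=5: a_5=8, p_5 = 8*142 + 115 = 1251, q_5 = 8*21 + 17 = 185.

6/1, 7/1, 27/4, 115/17, 142/21, 1251/185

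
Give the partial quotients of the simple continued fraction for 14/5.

[2; 1, 4]

Run the Euclidean algorithm on 14 and 5; the successive quotients are the partial quotients a_0, a_1, ... (each step inverts the fractional part left over by the previous one):
  14 = 2*5 + 4, so a_0 = 2.
  5 = 1*4 + 1, so a_1 = 1.
  4 = 4*1 + 0, so a_2 = 4.
The remainder reaches 0 after 3 divisions, so the expansion has 3 partial quotients, read off in order.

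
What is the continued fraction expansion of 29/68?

[0; 2, 2, 1, 9]

Run the Euclidean algorithm on 29 and 68; the successive quotients are the partial quotients a_0, a_1, ... (each step inverts the fractional part left over by the previous one):
  29 = 0*68 + 29, so a_0 = 0.
  68 = 2*29 + 10, so a_1 = 2.
  29 = 2*10 + 9, so a_2 = 2.
  10 = 1*9 + 1, so a_3 = 1.
  9 = 9*1 + 0, so a_4 = 9.
The remainder reaches 0 after 5 divisions, so the expansion has 5 partial quotients, read off in order.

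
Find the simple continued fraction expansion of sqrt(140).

Write x_i = (sqrt(140) + m_i)/d_i with (m_0, d_0) = (0, 1). a_0 = floor(sqrt(140)) = 11, since 11^2 = 121 <= 140 < 144 = 12^2.
Iterate m_{i+1} = d_i*a_i - m_i, d_{i+1} = (140 - m_{i+1}^2)/d_i, a_{i+1} = floor((a_0 + m_{i+1})/d_{i+1}):
  m_1 = 1*11 - 0 = 11, d_1 = (140 - 11^2)/1 = 19/1 = 19, a_1 = floor((11 + 11)/19) = 1.
  m_2 = 19*1 - 11 = 8, d_2 = (140 - 8^2)/19 = 76/19 = 4, a_2 = floor((11 + 8)/4) = 4.
  m_3 = 4*4 - 8 = 8, d_3 = (140 - 8^2)/4 = 76/4 = 19, a_3 = floor((11 + 8)/19) = 1.
  m_4 = 19*1 - 8 = 11, d_4 = (140 - 11^2)/19 = 19/19 = 1, a_4 = floor((11 + 11)/1) = 22.
  m_5 = 1*22 - 11 = 11, d_5 = (140 - 11^2)/1 = 19/1 = 19: (m_5, d_5) = (m_1, d_1) = (11, 19), so from here the quotients repeat a_1, ..., a_4; the period length is 4.
Hence the expansion of sqrt(140) is a_0 = 11 followed by the repeating block 1, 4, 1, 22 (period 4).

[11; (1, 4, 1, 22)]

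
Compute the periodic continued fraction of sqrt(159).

Write x_i = (sqrt(159) + m_i)/d_i with (m_0, d_0) = (0, 1). a_0 = floor(sqrt(159)) = 12, since 12^2 = 144 <= 159 < 169 = 13^2.
Iterate m_{i+1} = d_i*a_i - m_i, d_{i+1} = (159 - m_{i+1}^2)/d_i, a_{i+1} = floor((a_0 + m_{i+1})/d_{i+1}):
  m_1 = 1*12 - 0 = 12, d_1 = (159 - 12^2)/1 = 15/1 = 15, a_1 = floor((12 + 12)/15) = 1.
  m_2 = 15*1 - 12 = 3, d_2 = (159 - 3^2)/15 = 150/15 = 10, a_2 = floor((12 + 3)/10) = 1.
  m_3 = 10*1 - 3 = 7, d_3 = (159 - 7^2)/10 = 110/10 = 11, a_3 = floor((12 + 7)/11) = 1.
  m_4 = 11*1 - 7 = 4, d_4 = (159 - 4^2)/11 = 143/11 = 13, a_4 = floor((12 + 4)/13) = 1.
  m_5 = 13*1 - 4 = 9, d_5 = (159 - 9^2)/13 = 78/13 = 6, a_5 = floor((12 + 9)/6) = 3.
  m_6 = 6*3 - 9 = 9, d_6 = (159 - 9^2)/6 = 78/6 = 13, a_6 = floor((12 + 9)/13) = 1.
  m_7 = 13*1 - 9 = 4, d_7 = (159 - 4^2)/13 = 143/13 = 11, a_7 = floor((12 + 4)/11) = 1.
  m_8 = 11*1 - 4 = 7, d_8 = (159 - 7^2)/11 = 110/11 = 10, a_8 = floor((12 + 7)/10) = 1.
  m_9 = 10*1 - 7 = 3, d_9 = (159 - 3^2)/10 = 150/10 = 15, a_9 = floor((12 + 3)/15) = 1.
  m_10 = 15*1 - 3 = 12, d_10 = (159 - 12^2)/15 = 15/15 = 1, a_10 = floor((12 + 12)/1) = 24.
  m_11 = 1*24 - 12 = 12, d_11 = (159 - 12^2)/1 = 15/1 = 15: (m_11, d_11) = (m_1, d_1) = (12, 15), so from here the quotients repeat a_1, ..., a_10; the period length is 10.
Hence the expansion of sqrt(159) is a_0 = 12 followed by the repeating block 1, 1, 1, 1, 3, 1, 1, 1, 1, 24 (period 10).

[12; (1, 1, 1, 1, 3, 1, 1, 1, 1, 24)]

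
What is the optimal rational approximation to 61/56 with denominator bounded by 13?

Expand x = 61/56 as a continued fraction with the Euclidean algorithm:
  61 = 1*56 + 5, so a_0 = 1.
  56 = 11*5 + 1, so a_1 = 11.
  5 = 5*1 + 0, so a_2 = 5.
so x = [1; 11, 5].
Convergents (p_i = a_i*p_{i-1} + p_{i-2}, q_i = a_i*q_{i-1} + q_{i-2} with p_{-2}=0, p_{-1}=1, q_{-2}=1, q_{-1}=0), until the denominator exceeds 13:
  i=0: a_0=1, p_0 = 1*1 + 0 = 1, q_0 = 1*0 + 1 = 1.
  i=1: a_1=11, p_1 = 11*1 + 1 = 12, q_1 = 11*1 + 0 = 11.
  i=2: a_2=5, p_2 = 5*12 + 1 = 61, q_2 = 5*11 + 1 = 56.
q_2 = 56 > 13, so the last convergent with denominator <= 13 is p_1/q_1 = 12/11.
The closest fraction with denominator <= 13 is either p_1/q_1 or the intermediate fraction (k*p_1 + p_0)/(k*q_1 + q_0) with the largest k >= 1 whose denominator stays <= 13; these approach x as k grows, and every other convergent or intermediate fraction in range is farther away.
Largest k: floor((13 - q_0)/q_1) = floor((13 - 1)/11) = 1.
That gives (1*12 + 1)/(1*11 + 1) = 13/12.
Compare the errors: |x - 12/11| = |61*11 - 12*56|/(56*11) = 1/616, and |x - 13/12| = |61*12 - 13*56|/(56*12) = 4/672.
Cross-multiplying, 1*672 = 672 < 2464 = 4*616, so 1/616 is smaller: the convergent 12/11 is closer to x than 13/12.

12/11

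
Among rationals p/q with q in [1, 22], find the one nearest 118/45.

Expand x = 118/45 as a continued fraction with the Euclidean algorithm:
  118 = 2*45 + 28, so a_0 = 2.
  45 = 1*28 + 17, so a_1 = 1.
  28 = 1*17 + 11, so a_2 = 1.
  17 = 1*11 + 6, so a_3 = 1.
  11 = 1*6 + 5, so a_4 = 1.
  6 = 1*5 + 1, so a_5 = 1.
  5 = 5*1 + 0, so a_6 = 5.
so x = [2; 1, 1, 1, 1, 1, 5].
Convergents (p_i = a_i*p_{i-1} + p_{i-2}, q_i = a_i*q_{i-1} + q_{i-2} with p_{-2}=0, p_{-1}=1, q_{-2}=1, q_{-1}=0), until the denominator exceeds 22:
  i=0: a_0=2, p_0 = 2*1 + 0 = 2, q_0 = 2*0 + 1 = 1.
  i=1: a_1=1, p_1 = 1*2 + 1 = 3, q_1 = 1*1 + 0 = 1.
  i=2: a_2=1, p_2 = 1*3 + 2 = 5, q_2 = 1*1 + 1 = 2.
  i=3: a_3=1, p_3 = 1*5 + 3 = 8, q_3 = 1*2 + 1 = 3.
  i=4: a_4=1, p_4 = 1*8 + 5 = 13, q_4 = 1*3 + 2 = 5.
  i=5: a_5=1, p_5 = 1*13 + 8 = 21, q_5 = 1*5 + 3 = 8.
  i=6: a_6=5, p_6 = 5*21 + 13 = 118, q_6 = 5*8 + 5 = 45.
q_6 = 45 > 22, so the last convergent with denominator <= 22 is p_5/q_5 = 21/8.
The closest fraction with denominator <= 22 is either p_5/q_5 or the intermediate fraction (k*p_5 + p_4)/(k*q_5 + q_4) with the largest k >= 1 whose denominator stays <= 22; these approach x as k grows, and every other convergent or intermediate fraction in range is farther away.
Largest k: floor((22 - q_4)/q_5) = floor((22 - 5)/8) = 2.
That gives (2*21 + 13)/(2*8 + 5) = 55/21.
Compare the errors: |x - 21/8| = |118*8 - 21*45|/(45*8) = 1/360, and |x - 55/21| = |118*21 - 55*45|/(45*21) = 3/945.
Cross-multiplying, 1*945 = 945 < 1080 = 3*360, so 1/360 is smaller: the convergent 21/8 is closer to x than 55/21.

21/8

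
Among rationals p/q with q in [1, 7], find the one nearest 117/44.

Expand x = 117/44 as a continued fraction with the Euclidean algorithm:
  117 = 2*44 + 29, so a_0 = 2.
  44 = 1*29 + 15, so a_1 = 1.
  29 = 1*15 + 14, so a_2 = 1.
  15 = 1*14 + 1, so a_3 = 1.
  14 = 14*1 + 0, so a_4 = 14.
so x = [2; 1, 1, 1, 14].
Convergents (p_i = a_i*p_{i-1} + p_{i-2}, q_i = a_i*q_{i-1} + q_{i-2} with p_{-2}=0, p_{-1}=1, q_{-2}=1, q_{-1}=0), until the denominator exceeds 7:
  i=0: a_0=2, p_0 = 2*1 + 0 = 2, q_0 = 2*0 + 1 = 1.
  i=1: a_1=1, p_1 = 1*2 + 1 = 3, q_1 = 1*1 + 0 = 1.
  i=2: a_2=1, p_2 = 1*3 + 2 = 5, q_2 = 1*1 + 1 = 2.
  i=3: a_3=1, p_3 = 1*5 + 3 = 8, q_3 = 1*2 + 1 = 3.
  i=4: a_4=14, p_4 = 14*8 + 5 = 117, q_4 = 14*3 + 2 = 44.
q_4 = 44 > 7, so the last convergent with denominator <= 7 is p_3/q_3 = 8/3.
The closest fraction with denominator <= 7 is either p_3/q_3 or the intermediate fraction (k*p_3 + p_2)/(k*q_3 + q_2) with the largest k >= 1 whose denominator stays <= 7; these approach x as k grows, and every other convergent or intermediate fraction in range is farther away.
Largest k: floor((7 - q_2)/q_3) = floor((7 - 2)/3) = 1.
That gives (1*8 + 5)/(1*3 + 2) = 13/5.
Compare the errors: |x - 8/3| = |117*3 - 8*44|/(44*3) = 1/132, and |x - 13/5| = |117*5 - 13*44|/(44*5) = 13/220.
Cross-multiplying, 1*220 = 220 < 1716 = 13*132, so 1/132 is smaller: the convergent 8/3 is closer to x than 13/5.

8/3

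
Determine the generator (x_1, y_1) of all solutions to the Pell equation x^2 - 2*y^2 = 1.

(x, y) = (3, 2)

First expand sqrt(2) as a continued fraction. With x_i = (sqrt(2) + m_i)/d_i and (m_0, d_0) = (0, 1): a_0 = floor(sqrt(2)) = 1, since 1^2 = 1 <= 2 < 4 = 2^2.
Iterate m_{i+1} = d_i*a_i - m_i, d_{i+1} = (2 - m_{i+1}^2)/d_i, a_{i+1} = floor((a_0 + m_{i+1})/d_{i+1}):
  m_1 = 1*1 - 0 = 1, d_1 = (2 - 1^2)/1 = 1/1 = 1, a_1 = floor((1 + 1)/1) = 2.
  m_2 = 1*2 - 1 = 1, d_2 = (2 - 1^2)/1 = 1/1 = 1: (m_2, d_2) = (m_1, d_1) = (1, 1), so from here the quotient a_1 repeats; the period length is 1.
So sqrt(2) = [1; (2)] with period length k = 1.
k is odd, so (p_{k-1}, q_{k-1}) only solves x^2 - 2y^2 = -1 and the fundamental solution of x^2 - 2y^2 = 1 is (p_{2k-1}, q_{2k-1}) = (p_1, q_1); compute convergents through index 1, running through the period twice.
Convergents (p_i = a_i*p_{i-1} + p_{i-2}, q_i = a_i*q_{i-1} + q_{i-2} with p_{-2}=0, p_{-1}=1, q_{-2}=1, q_{-1}=0):
  i=0: a_0=1, p_0 = 1*1 + 0 = 1, q_0 = 1*0 + 1 = 1.
  i=1: a_1=2, p_1 = 2*1 + 1 = 3, q_1 = 2*1 + 0 = 2.
Indeed p_0^2 - 2*q_0^2 = 1 - 2 = -1, not +1.
Check: 3^2 - 2*2^2 = 9 - 8 = 1, so (x, y) = (3, 2) solves the equation, and by the theorem it is the least positive solution.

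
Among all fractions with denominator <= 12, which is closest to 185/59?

Expand x = 185/59 as a continued fraction with the Euclidean algorithm:
  185 = 3*59 + 8, so a_0 = 3.
  59 = 7*8 + 3, so a_1 = 7.
  8 = 2*3 + 2, so a_2 = 2.
  3 = 1*2 + 1, so a_3 = 1.
  2 = 2*1 + 0, so a_4 = 2.
so x = [3; 7, 2, 1, 2].
Convergents (p_i = a_i*p_{i-1} + p_{i-2}, q_i = a_i*q_{i-1} + q_{i-2} with p_{-2}=0, p_{-1}=1, q_{-2}=1, q_{-1}=0), until the denominator exceeds 12:
  i=0: a_0=3, p_0 = 3*1 + 0 = 3, q_0 = 3*0 + 1 = 1.
  i=1: a_1=7, p_1 = 7*3 + 1 = 22, q_1 = 7*1 + 0 = 7.
  i=2: a_2=2, p_2 = 2*22 + 3 = 47, q_2 = 2*7 + 1 = 15.
q_2 = 15 > 12, so the last convergent with denominator <= 12 is p_1/q_1 = 22/7.
The closest fraction with denominator <= 12 is either p_1/q_1 or the intermediate fraction (k*p_1 + p_0)/(k*q_1 + q_0) with the largest k >= 1 whose denominator stays <= 12; these approach x as k grows, and every other convergent or intermediate fraction in range is farther away.
Largest k: floor((12 - q_0)/q_1) = floor((12 - 1)/7) = 1.
That gives (1*22 + 3)/(1*7 + 1) = 25/8.
Compare the errors: |x - 22/7| = |185*7 - 22*59|/(59*7) = 3/413, and |x - 25/8| = |185*8 - 25*59|/(59*8) = 5/472.
Cross-multiplying, 3*472 = 1416 < 2065 = 5*413, so 3/413 is smaller: the convergent 22/7 is closer to x than 25/8.

22/7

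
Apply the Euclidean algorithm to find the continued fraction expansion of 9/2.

Run the Euclidean algorithm on 9 and 2; the successive quotients are the partial quotients a_0, a_1, ... (each step inverts the fractional part left over by the previous one):
  9 = 4*2 + 1, so a_0 = 4.
  2 = 2*1 + 0, so a_1 = 2.
The remainder reaches 0 after 2 divisions, so the expansion has 2 partial quotients, read off in order.

[4; 2]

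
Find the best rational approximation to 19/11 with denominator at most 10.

Expand x = 19/11 as a continued fraction with the Euclidean algorithm:
  19 = 1*11 + 8, so a_0 = 1.
  11 = 1*8 + 3, so a_1 = 1.
  8 = 2*3 + 2, so a_2 = 2.
  3 = 1*2 + 1, so a_3 = 1.
  2 = 2*1 + 0, so a_4 = 2.
so x = [1; 1, 2, 1, 2].
Convergents (p_i = a_i*p_{i-1} + p_{i-2}, q_i = a_i*q_{i-1} + q_{i-2} with p_{-2}=0, p_{-1}=1, q_{-2}=1, q_{-1}=0), until the denominator exceeds 10:
  i=0: a_0=1, p_0 = 1*1 + 0 = 1, q_0 = 1*0 + 1 = 1.
  i=1: a_1=1, p_1 = 1*1 + 1 = 2, q_1 = 1*1 + 0 = 1.
  i=2: a_2=2, p_2 = 2*2 + 1 = 5, q_2 = 2*1 + 1 = 3.
  i=3: a_3=1, p_3 = 1*5 + 2 = 7, q_3 = 1*3 + 1 = 4.
  i=4: a_4=2, p_4 = 2*7 + 5 = 19, q_4 = 2*4 + 3 = 11.
q_4 = 11 > 10, so the last convergent with denominator <= 10 is p_3/q_3 = 7/4.
The closest fraction with denominator <= 10 is either p_3/q_3 or the intermediate fraction (k*p_3 + p_2)/(k*q_3 + q_2) with the largest k >= 1 whose denominator stays <= 10; these approach x as k grows, and every other convergent or intermediate fraction in range is farther away.
Largest k: floor((10 - q_2)/q_3) = floor((10 - 3)/4) = 1.
That gives (1*7 + 5)/(1*4 + 3) = 12/7.
Compare the errors: |x - 7/4| = |19*4 - 7*11|/(11*4) = 1/44, and |x - 12/7| = |19*7 - 12*11|/(11*7) = 1/77.
Cross-multiplying, 1*44 = 44 < 77 = 1*77, so 1/77 is smaller: the intermediate fraction 12/7 is closer to x than 7/4.

12/7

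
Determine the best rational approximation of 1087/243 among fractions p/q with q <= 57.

85/19

Expand x = 1087/243 as a continued fraction with the Euclidean algorithm:
  1087 = 4*243 + 115, so a_0 = 4.
  243 = 2*115 + 13, so a_1 = 2.
  115 = 8*13 + 11, so a_2 = 8.
  13 = 1*11 + 2, so a_3 = 1.
  11 = 5*2 + 1, so a_4 = 5.
  2 = 2*1 + 0, so a_5 = 2.
so x = [4; 2, 8, 1, 5, 2].
Convergents (p_i = a_i*p_{i-1} + p_{i-2}, q_i = a_i*q_{i-1} + q_{i-2} with p_{-2}=0, p_{-1}=1, q_{-2}=1, q_{-1}=0), until the denominator exceeds 57:
  i=0: a_0=4, p_0 = 4*1 + 0 = 4, q_0 = 4*0 + 1 = 1.
  i=1: a_1=2, p_1 = 2*4 + 1 = 9, q_1 = 2*1 + 0 = 2.
  i=2: a_2=8, p_2 = 8*9 + 4 = 76, q_2 = 8*2 + 1 = 17.
  i=3: a_3=1, p_3 = 1*76 + 9 = 85, q_3 = 1*17 + 2 = 19.
  i=4: a_4=5, p_4 = 5*85 + 76 = 501, q_4 = 5*19 + 17 = 112.
q_4 = 112 > 57, so the last convergent with denominator <= 57 is p_3/q_3 = 85/19.
The closest fraction with denominator <= 57 is either p_3/q_3 or the intermediate fraction (k*p_3 + p_2)/(k*q_3 + q_2) with the largest k >= 1 whose denominator stays <= 57; these approach x as k grows, and every other convergent or intermediate fraction in range is farther away.
Largest k: floor((57 - q_2)/q_3) = floor((57 - 17)/19) = 2.
That gives (2*85 + 76)/(2*19 + 17) = 246/55.
Compare the errors: |x - 85/19| = |1087*19 - 85*243|/(243*19) = 2/4617, and |x - 246/55| = |1087*55 - 246*243|/(243*55) = 7/13365.
Cross-multiplying, 2*13365 = 26730 < 32319 = 7*4617, so 2/4617 is smaller: the convergent 85/19 is closer to x than 246/55.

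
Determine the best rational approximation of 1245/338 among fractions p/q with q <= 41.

Expand x = 1245/338 as a continued fraction with the Euclidean algorithm:
  1245 = 3*338 + 231, so a_0 = 3.
  338 = 1*231 + 107, so a_1 = 1.
  231 = 2*107 + 17, so a_2 = 2.
  107 = 6*17 + 5, so a_3 = 6.
  17 = 3*5 + 2, so a_4 = 3.
  5 = 2*2 + 1, so a_5 = 2.
  2 = 2*1 + 0, so a_6 = 2.
so x = [3; 1, 2, 6, 3, 2, 2].
Convergents (p_i = a_i*p_{i-1} + p_{i-2}, q_i = a_i*q_{i-1} + q_{i-2} with p_{-2}=0, p_{-1}=1, q_{-2}=1, q_{-1}=0), until the denominator exceeds 41:
  i=0: a_0=3, p_0 = 3*1 + 0 = 3, q_0 = 3*0 + 1 = 1.
  i=1: a_1=1, p_1 = 1*3 + 1 = 4, q_1 = 1*1 + 0 = 1.
  i=2: a_2=2, p_2 = 2*4 + 3 = 11, q_2 = 2*1 + 1 = 3.
  i=3: a_3=6, p_3 = 6*11 + 4 = 70, q_3 = 6*3 + 1 = 19.
  i=4: a_4=3, p_4 = 3*70 + 11 = 221, q_4 = 3*19 + 3 = 60.
q_4 = 60 > 41, so the last convergent with denominator <= 41 is p_3/q_3 = 70/19.
The closest fraction with denominator <= 41 is either p_3/q_3 or the intermediate fraction (k*p_3 + p_2)/(k*q_3 + q_2) with the largest k >= 1 whose denominator stays <= 41; these approach x as k grows, and every other convergent or intermediate fraction in range is farther away.
Largest k: floor((41 - q_2)/q_3) = floor((41 - 3)/19) = 2.
That gives (2*70 + 11)/(2*19 + 3) = 151/41.
Compare the errors: |x - 70/19| = |1245*19 - 70*338|/(338*19) = 5/6422, and |x - 151/41| = |1245*41 - 151*338|/(338*41) = 7/13858.
Cross-multiplying, 7*6422 = 44954 < 69290 = 5*13858, so 7/13858 is smaller: the intermediate fraction 151/41 is closer to x than 70/19.

151/41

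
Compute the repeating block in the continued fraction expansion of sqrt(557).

[23; (1, 1, 1, 1, 46)]

Write x_i = (sqrt(557) + m_i)/d_i with (m_0, d_0) = (0, 1). a_0 = floor(sqrt(557)) = 23, since 23^2 = 529 <= 557 < 576 = 24^2.
Iterate m_{i+1} = d_i*a_i - m_i, d_{i+1} = (557 - m_{i+1}^2)/d_i, a_{i+1} = floor((a_0 + m_{i+1})/d_{i+1}):
  m_1 = 1*23 - 0 = 23, d_1 = (557 - 23^2)/1 = 28/1 = 28, a_1 = floor((23 + 23)/28) = 1.
  m_2 = 28*1 - 23 = 5, d_2 = (557 - 5^2)/28 = 532/28 = 19, a_2 = floor((23 + 5)/19) = 1.
  m_3 = 19*1 - 5 = 14, d_3 = (557 - 14^2)/19 = 361/19 = 19, a_3 = floor((23 + 14)/19) = 1.
  m_4 = 19*1 - 14 = 5, d_4 = (557 - 5^2)/19 = 532/19 = 28, a_4 = floor((23 + 5)/28) = 1.
  m_5 = 28*1 - 5 = 23, d_5 = (557 - 23^2)/28 = 28/28 = 1, a_5 = floor((23 + 23)/1) = 46.
  m_6 = 1*46 - 23 = 23, d_6 = (557 - 23^2)/1 = 28/1 = 28: (m_6, d_6) = (m_1, d_1) = (23, 28), so from here the quotients repeat a_1, ..., a_5; the period length is 5.
Hence the expansion of sqrt(557) is a_0 = 23 followed by the repeating block 1, 1, 1, 1, 46 (period 5).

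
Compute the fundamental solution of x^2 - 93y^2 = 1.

(x, y) = (12151, 1260)

First expand sqrt(93) as a continued fraction. With x_i = (sqrt(93) + m_i)/d_i and (m_0, d_0) = (0, 1): a_0 = floor(sqrt(93)) = 9, since 9^2 = 81 <= 93 < 100 = 10^2.
Iterate m_{i+1} = d_i*a_i - m_i, d_{i+1} = (93 - m_{i+1}^2)/d_i, a_{i+1} = floor((a_0 + m_{i+1})/d_{i+1}):
  m_1 = 1*9 - 0 = 9, d_1 = (93 - 9^2)/1 = 12/1 = 12, a_1 = floor((9 + 9)/12) = 1.
  m_2 = 12*1 - 9 = 3, d_2 = (93 - 3^2)/12 = 84/12 = 7, a_2 = floor((9 + 3)/7) = 1.
  m_3 = 7*1 - 3 = 4, d_3 = (93 - 4^2)/7 = 77/7 = 11, a_3 = floor((9 + 4)/11) = 1.
  m_4 = 11*1 - 4 = 7, d_4 = (93 - 7^2)/11 = 44/11 = 4, a_4 = floor((9 + 7)/4) = 4.
  m_5 = 4*4 - 7 = 9, d_5 = (93 - 9^2)/4 = 12/4 = 3, a_5 = floor((9 + 9)/3) = 6.
  m_6 = 3*6 - 9 = 9, d_6 = (93 - 9^2)/3 = 12/3 = 4, a_6 = floor((9 + 9)/4) = 4.
  m_7 = 4*4 - 9 = 7, d_7 = (93 - 7^2)/4 = 44/4 = 11, a_7 = floor((9 + 7)/11) = 1.
  m_8 = 11*1 - 7 = 4, d_8 = (93 - 4^2)/11 = 77/11 = 7, a_8 = floor((9 + 4)/7) = 1.
  m_9 = 7*1 - 4 = 3, d_9 = (93 - 3^2)/7 = 84/7 = 12, a_9 = floor((9 + 3)/12) = 1.
  m_10 = 12*1 - 3 = 9, d_10 = (93 - 9^2)/12 = 12/12 = 1, a_10 = floor((9 + 9)/1) = 18.
  m_11 = 1*18 - 9 = 9, d_11 = (93 - 9^2)/1 = 12/1 = 12: (m_11, d_11) = (m_1, d_1) = (9, 12), so from here the quotients repeat a_1, ..., a_10; the period length is 10.
So sqrt(93) = [9; (1, 1, 1, 4, 6, 4, 1, 1, 1, 18)] with period length k = 10.
k is even, so the fundamental solution of x^2 - 93y^2 = 1 is (p_{k-1}, q_{k-1}) = (p_9, q_9); compute convergents through index 9.
Convergents (p_i = a_i*p_{i-1} + p_{i-2}, q_i = a_i*q_{i-1} + q_{i-2} with p_{-2}=0, p_{-1}=1, q_{-2}=1, q_{-1}=0):
  i=0: a_0=9, p_0 = 9*1 + 0 = 9, q_0 = 9*0 + 1 = 1.
  i=1: a_1=1, p_1 = 1*9 + 1 = 10, q_1 = 1*1 + 0 = 1.
  i=2: a_2=1, p_2 = 1*10 + 9 = 19, q_2 = 1*1 + 1 = 2.
  i=3: a_3=1, p_3 = 1*19 + 10 = 29, q_3 = 1*2 + 1 = 3.
  i=4: a_4=4, p_4 = 4*29 + 19 = 135, q_4 = 4*3 + 2 = 14.
  i=5: a_5=6, p_5 = 6*135 + 29 = 839, q_5 = 6*14 + 3 = 87.
  i=6: a_6=4, p_6 = 4*839 + 135 = 3491, q_6 = 4*87 + 14 = 362.
  i=7: a_7=1, p_7 = 1*3491 + 839 = 4330, q_7 = 1*362 + 87 = 449.
  i=8: a_8=1, p_8 = 1*4330 + 3491 = 7821, q_8 = 1*449 + 362 = 811.
  i=9: a_9=1, p_9 = 1*7821 + 4330 = 12151, q_9 = 1*811 + 449 = 1260.
Check: 12151^2 - 93*1260^2 = 147646801 - 147646800 = 1, so (x, y) = (12151, 1260) solves the equation, and by the theorem it is the least positive solution.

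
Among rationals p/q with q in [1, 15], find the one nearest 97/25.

Expand x = 97/25 as a continued fraction with the Euclidean algorithm:
  97 = 3*25 + 22, so a_0 = 3.
  25 = 1*22 + 3, so a_1 = 1.
  22 = 7*3 + 1, so a_2 = 7.
  3 = 3*1 + 0, so a_3 = 3.
so x = [3; 1, 7, 3].
Convergents (p_i = a_i*p_{i-1} + p_{i-2}, q_i = a_i*q_{i-1} + q_{i-2} with p_{-2}=0, p_{-1}=1, q_{-2}=1, q_{-1}=0), until the denominator exceeds 15:
  i=0: a_0=3, p_0 = 3*1 + 0 = 3, q_0 = 3*0 + 1 = 1.
  i=1: a_1=1, p_1 = 1*3 + 1 = 4, q_1 = 1*1 + 0 = 1.
  i=2: a_2=7, p_2 = 7*4 + 3 = 31, q_2 = 7*1 + 1 = 8.
  i=3: a_3=3, p_3 = 3*31 + 4 = 97, q_3 = 3*8 + 1 = 25.
q_3 = 25 > 15, so the last convergent with denominator <= 15 is p_2/q_2 = 31/8.
The closest fraction with denominator <= 15 is either p_2/q_2 or the intermediate fraction (k*p_2 + p_1)/(k*q_2 + q_1) with the largest k >= 1 whose denominator stays <= 15; these approach x as k grows, and every other convergent or intermediate fraction in range is farther away.
Largest k: floor((15 - q_1)/q_2) = floor((15 - 1)/8) = 1.
That gives (1*31 + 4)/(1*8 + 1) = 35/9.
Compare the errors: |x - 31/8| = |97*8 - 31*25|/(25*8) = 1/200, and |x - 35/9| = |97*9 - 35*25|/(25*9) = 2/225.
Cross-multiplying, 1*225 = 225 < 400 = 2*200, so 1/200 is smaller: the convergent 31/8 is closer to x than 35/9.

31/8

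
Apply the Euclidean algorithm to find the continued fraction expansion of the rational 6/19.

[0; 3, 6]

Run the Euclidean algorithm on 6 and 19; the successive quotients are the partial quotients a_0, a_1, ... (each step inverts the fractional part left over by the previous one):
  6 = 0*19 + 6, so a_0 = 0.
  19 = 3*6 + 1, so a_1 = 3.
  6 = 6*1 + 0, so a_2 = 6.
The remainder reaches 0 after 3 divisions, so the expansion has 3 partial quotients, read off in order.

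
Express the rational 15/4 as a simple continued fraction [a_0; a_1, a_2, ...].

[3; 1, 3]

Run the Euclidean algorithm on 15 and 4; the successive quotients are the partial quotients a_0, a_1, ... (each step inverts the fractional part left over by the previous one):
  15 = 3*4 + 3, so a_0 = 3.
  4 = 1*3 + 1, so a_1 = 1.
  3 = 3*1 + 0, so a_2 = 3.
The remainder reaches 0 after 3 divisions, so the expansion has 3 partial quotients, read off in order.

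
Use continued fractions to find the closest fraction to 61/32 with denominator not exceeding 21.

40/21

Expand x = 61/32 as a continued fraction with the Euclidean algorithm:
  61 = 1*32 + 29, so a_0 = 1.
  32 = 1*29 + 3, so a_1 = 1.
  29 = 9*3 + 2, so a_2 = 9.
  3 = 1*2 + 1, so a_3 = 1.
  2 = 2*1 + 0, so a_4 = 2.
so x = [1; 1, 9, 1, 2].
Convergents (p_i = a_i*p_{i-1} + p_{i-2}, q_i = a_i*q_{i-1} + q_{i-2} with p_{-2}=0, p_{-1}=1, q_{-2}=1, q_{-1}=0), until the denominator exceeds 21:
  i=0: a_0=1, p_0 = 1*1 + 0 = 1, q_0 = 1*0 + 1 = 1.
  i=1: a_1=1, p_1 = 1*1 + 1 = 2, q_1 = 1*1 + 0 = 1.
  i=2: a_2=9, p_2 = 9*2 + 1 = 19, q_2 = 9*1 + 1 = 10.
  i=3: a_3=1, p_3 = 1*19 + 2 = 21, q_3 = 1*10 + 1 = 11.
  i=4: a_4=2, p_4 = 2*21 + 19 = 61, q_4 = 2*11 + 10 = 32.
q_4 = 32 > 21, so the last convergent with denominator <= 21 is p_3/q_3 = 21/11.
The closest fraction with denominator <= 21 is either p_3/q_3 or the intermediate fraction (k*p_3 + p_2)/(k*q_3 + q_2) with the largest k >= 1 whose denominator stays <= 21; these approach x as k grows, and every other convergent or intermediate fraction in range is farther away.
Largest k: floor((21 - q_2)/q_3) = floor((21 - 10)/11) = 1.
That gives (1*21 + 19)/(1*11 + 10) = 40/21.
Compare the errors: |x - 21/11| = |61*11 - 21*32|/(32*11) = 1/352, and |x - 40/21| = |61*21 - 40*32|/(32*21) = 1/672.
Cross-multiplying, 1*352 = 352 < 672 = 1*672, so 1/672 is smaller: the intermediate fraction 40/21 is closer to x than 21/11.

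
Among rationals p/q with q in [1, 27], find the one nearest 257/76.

Expand x = 257/76 as a continued fraction with the Euclidean algorithm:
  257 = 3*76 + 29, so a_0 = 3.
  76 = 2*29 + 18, so a_1 = 2.
  29 = 1*18 + 11, so a_2 = 1.
  18 = 1*11 + 7, so a_3 = 1.
  11 = 1*7 + 4, so a_4 = 1.
  7 = 1*4 + 3, so a_5 = 1.
  4 = 1*3 + 1, so a_6 = 1.
  3 = 3*1 + 0, so a_7 = 3.
so x = [3; 2, 1, 1, 1, 1, 1, 3].
Convergents (p_i = a_i*p_{i-1} + p_{i-2}, q_i = a_i*q_{i-1} + q_{i-2} with p_{-2}=0, p_{-1}=1, q_{-2}=1, q_{-1}=0), until the denominator exceeds 27:
  i=0: a_0=3, p_0 = 3*1 + 0 = 3, q_0 = 3*0 + 1 = 1.
  i=1: a_1=2, p_1 = 2*3 + 1 = 7, q_1 = 2*1 + 0 = 2.
  i=2: a_2=1, p_2 = 1*7 + 3 = 10, q_2 = 1*2 + 1 = 3.
  i=3: a_3=1, p_3 = 1*10 + 7 = 17, q_3 = 1*3 + 2 = 5.
  i=4: a_4=1, p_4 = 1*17 + 10 = 27, q_4 = 1*5 + 3 = 8.
  i=5: a_5=1, p_5 = 1*27 + 17 = 44, q_5 = 1*8 + 5 = 13.
  i=6: a_6=1, p_6 = 1*44 + 27 = 71, q_6 = 1*13 + 8 = 21.
  i=7: a_7=3, p_7 = 3*71 + 44 = 257, q_7 = 3*21 + 13 = 76.
q_7 = 76 > 27, so the last convergent with denominator <= 27 is p_6/q_6 = 71/21.
The closest fraction with denominator <= 27 is either p_6/q_6 or the intermediate fraction (k*p_6 + p_5)/(k*q_6 + q_5) with the largest k >= 1 whose denominator stays <= 27; these approach x as k grows, and every other convergent or intermediate fraction in range is farther away.
Largest k: floor((27 - q_5)/q_6) = floor((27 - 13)/21) = 0.
Since k = 0, no intermediate fraction beyond p_6/q_6 has denominator <= 27, so the convergent 71/21 is the closest (its error is |257*21 - 71*76|/(76*21) = 1/1596).

71/21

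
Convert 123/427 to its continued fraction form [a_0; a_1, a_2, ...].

Run the Euclidean algorithm on 123 and 427; the successive quotients are the partial quotients a_0, a_1, ... (each step inverts the fractional part left over by the previous one):
  123 = 0*427 + 123, so a_0 = 0.
  427 = 3*123 + 58, so a_1 = 3.
  123 = 2*58 + 7, so a_2 = 2.
  58 = 8*7 + 2, so a_3 = 8.
  7 = 3*2 + 1, so a_4 = 3.
  2 = 2*1 + 0, so a_5 = 2.
The remainder reaches 0 after 6 divisions, so the expansion has 6 partial quotients, read off in order.

[0; 3, 2, 8, 3, 2]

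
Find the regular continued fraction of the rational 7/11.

[0; 1, 1, 1, 3]

Run the Euclidean algorithm on 7 and 11; the successive quotients are the partial quotients a_0, a_1, ... (each step inverts the fractional part left over by the previous one):
  7 = 0*11 + 7, so a_0 = 0.
  11 = 1*7 + 4, so a_1 = 1.
  7 = 1*4 + 3, so a_2 = 1.
  4 = 1*3 + 1, so a_3 = 1.
  3 = 3*1 + 0, so a_4 = 3.
The remainder reaches 0 after 5 divisions, so the expansion has 5 partial quotients, read off in order.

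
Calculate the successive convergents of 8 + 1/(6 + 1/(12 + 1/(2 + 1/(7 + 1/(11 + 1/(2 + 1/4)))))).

8/1, 49/6, 596/73, 1241/152, 9283/1137, 103354/12659, 215991/26455, 967318/118479

Using the convergent recurrence p_i = a_i*p_{i-1} + p_{i-2}, q_i = a_i*q_{i-1} + q_{i-2} with p_{-2}=0, p_{-1}=1, q_{-2}=1, q_{-1}=0:
  i=0: a_0=8, p_0 = 8*1 + 0 = 8, q_0 = 8*0 + 1 = 1.
  i=1: a_1=6, p_1 = 6*8 + 1 = 49, q_1 = 6*1 + 0 = 6.
  i=2: a_2=12, p_2 = 12*49 + 8 = 596, q_2 = 12*6 + 1 = 73.
  i=3: a_3=2, p_3 = 2*596 + 49 = 1241, q_3 = 2*73 + 6 = 152.
  i=4: a_4=7, p_4 = 7*1241 + 596 = 9283, q_4 = 7*152 + 73 = 1137.
  i=5: a_5=11, p_5 = 11*9283 + 1241 = 103354, q_5 = 11*1137 + 152 = 12659.
  i=6: a_6=2, p_6 = 2*103354 + 9283 = 215991, q_6 = 2*12659 + 1137 = 26455.
  i=7: a_7=4, p_7 = 4*215991 + 103354 = 967318, q_7 = 4*26455 + 12659 = 118479.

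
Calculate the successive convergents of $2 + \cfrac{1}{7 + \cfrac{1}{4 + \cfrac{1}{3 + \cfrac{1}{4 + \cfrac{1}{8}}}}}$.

2/1, 15/7, 62/29, 201/94, 866/405, 7129/3334

Using the convergent recurrence p_i = a_i*p_{i-1} + p_{i-2}, q_i = a_i*q_{i-1} + q_{i-2} with p_{-2}=0, p_{-1}=1, q_{-2}=1, q_{-1}=0:
  i=0: a_0=2, p_0 = 2*1 + 0 = 2, q_0 = 2*0 + 1 = 1.
  i=1: a_1=7, p_1 = 7*2 + 1 = 15, q_1 = 7*1 + 0 = 7.
  i=2: a_2=4, p_2 = 4*15 + 2 = 62, q_2 = 4*7 + 1 = 29.
  i=3: a_3=3, p_3 = 3*62 + 15 = 201, q_3 = 3*29 + 7 = 94.
  i=4: a_4=4, p_4 = 4*201 + 62 = 866, q_4 = 4*94 + 29 = 405.
  i=5: a_5=8, p_5 = 8*866 + 201 = 7129, q_5 = 8*405 + 94 = 3334.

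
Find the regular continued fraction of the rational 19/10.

[1; 1, 9]

Run the Euclidean algorithm on 19 and 10; the successive quotients are the partial quotients a_0, a_1, ... (each step inverts the fractional part left over by the previous one):
  19 = 1*10 + 9, so a_0 = 1.
  10 = 1*9 + 1, so a_1 = 1.
  9 = 9*1 + 0, so a_2 = 9.
The remainder reaches 0 after 3 divisions, so the expansion has 3 partial quotients, read off in order.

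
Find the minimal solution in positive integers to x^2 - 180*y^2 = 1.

First expand sqrt(180) as a continued fraction. With x_i = (sqrt(180) + m_i)/d_i and (m_0, d_0) = (0, 1): a_0 = floor(sqrt(180)) = 13, since 13^2 = 169 <= 180 < 196 = 14^2.
Iterate m_{i+1} = d_i*a_i - m_i, d_{i+1} = (180 - m_{i+1}^2)/d_i, a_{i+1} = floor((a_0 + m_{i+1})/d_{i+1}):
  m_1 = 1*13 - 0 = 13, d_1 = (180 - 13^2)/1 = 11/1 = 11, a_1 = floor((13 + 13)/11) = 2.
  m_2 = 11*2 - 13 = 9, d_2 = (180 - 9^2)/11 = 99/11 = 9, a_2 = floor((13 + 9)/9) = 2.
  m_3 = 9*2 - 9 = 9, d_3 = (180 - 9^2)/9 = 99/9 = 11, a_3 = floor((13 + 9)/11) = 2.
  m_4 = 11*2 - 9 = 13, d_4 = (180 - 13^2)/11 = 11/11 = 1, a_4 = floor((13 + 13)/1) = 26.
  m_5 = 1*26 - 13 = 13, d_5 = (180 - 13^2)/1 = 11/1 = 11: (m_5, d_5) = (m_1, d_1) = (13, 11), so from here the quotients repeat a_1, ..., a_4; the period length is 4.
So sqrt(180) = [13; (2, 2, 2, 26)] with period length k = 4.
k is even, so the fundamental solution of x^2 - 180y^2 = 1 is (p_{k-1}, q_{k-1}) = (p_3, q_3); compute convergents through index 3.
Convergents (p_i = a_i*p_{i-1} + p_{i-2}, q_i = a_i*q_{i-1} + q_{i-2} with p_{-2}=0, p_{-1}=1, q_{-2}=1, q_{-1}=0):
  i=0: a_0=13, p_0 = 13*1 + 0 = 13, q_0 = 13*0 + 1 = 1.
  i=1: a_1=2, p_1 = 2*13 + 1 = 27, q_1 = 2*1 + 0 = 2.
  i=2: a_2=2, p_2 = 2*27 + 13 = 67, q_2 = 2*2 + 1 = 5.
  i=3: a_3=2, p_3 = 2*67 + 27 = 161, q_3 = 2*5 + 2 = 12.
Check: 161^2 - 180*12^2 = 25921 - 25920 = 1, so (x, y) = (161, 12) solves the equation, and by the theorem it is the least positive solution.

(x, y) = (161, 12)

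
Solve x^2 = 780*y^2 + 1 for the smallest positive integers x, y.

First expand sqrt(780) as a continued fraction. With x_i = (sqrt(780) + m_i)/d_i and (m_0, d_0) = (0, 1): a_0 = floor(sqrt(780)) = 27, since 27^2 = 729 <= 780 < 784 = 28^2.
Iterate m_{i+1} = d_i*a_i - m_i, d_{i+1} = (780 - m_{i+1}^2)/d_i, a_{i+1} = floor((a_0 + m_{i+1})/d_{i+1}):
  m_1 = 1*27 - 0 = 27, d_1 = (780 - 27^2)/1 = 51/1 = 51, a_1 = floor((27 + 27)/51) = 1.
  m_2 = 51*1 - 27 = 24, d_2 = (780 - 24^2)/51 = 204/51 = 4, a_2 = floor((27 + 24)/4) = 12.
  m_3 = 4*12 - 24 = 24, d_3 = (780 - 24^2)/4 = 204/4 = 51, a_3 = floor((27 + 24)/51) = 1.
  m_4 = 51*1 - 24 = 27, d_4 = (780 - 27^2)/51 = 51/51 = 1, a_4 = floor((27 + 27)/1) = 54.
  m_5 = 1*54 - 27 = 27, d_5 = (780 - 27^2)/1 = 51/1 = 51: (m_5, d_5) = (m_1, d_1) = (27, 51), so from here the quotients repeat a_1, ..., a_4; the period length is 4.
So sqrt(780) = [27; (1, 12, 1, 54)] with period length k = 4.
k is even, so the fundamental solution of x^2 - 780y^2 = 1 is (p_{k-1}, q_{k-1}) = (p_3, q_3); compute convergents through index 3.
Convergents (p_i = a_i*p_{i-1} + p_{i-2}, q_i = a_i*q_{i-1} + q_{i-2} with p_{-2}=0, p_{-1}=1, q_{-2}=1, q_{-1}=0):
  i=0: a_0=27, p_0 = 27*1 + 0 = 27, q_0 = 27*0 + 1 = 1.
  i=1: a_1=1, p_1 = 1*27 + 1 = 28, q_1 = 1*1 + 0 = 1.
  i=2: a_2=12, p_2 = 12*28 + 27 = 363, q_2 = 12*1 + 1 = 13.
  i=3: a_3=1, p_3 = 1*363 + 28 = 391, q_3 = 1*13 + 1 = 14.
Check: 391^2 - 780*14^2 = 152881 - 152880 = 1, so (x, y) = (391, 14) solves the equation, and by the theorem it is the least positive solution.

(x, y) = (391, 14)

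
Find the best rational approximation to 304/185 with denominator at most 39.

Expand x = 304/185 as a continued fraction with the Euclidean algorithm:
  304 = 1*185 + 119, so a_0 = 1.
  185 = 1*119 + 66, so a_1 = 1.
  119 = 1*66 + 53, so a_2 = 1.
  66 = 1*53 + 13, so a_3 = 1.
  53 = 4*13 + 1, so a_4 = 4.
  13 = 13*1 + 0, so a_5 = 13.
so x = [1; 1, 1, 1, 4, 13].
Convergents (p_i = a_i*p_{i-1} + p_{i-2}, q_i = a_i*q_{i-1} + q_{i-2} with p_{-2}=0, p_{-1}=1, q_{-2}=1, q_{-1}=0), until the denominator exceeds 39:
  i=0: a_0=1, p_0 = 1*1 + 0 = 1, q_0 = 1*0 + 1 = 1.
  i=1: a_1=1, p_1 = 1*1 + 1 = 2, q_1 = 1*1 + 0 = 1.
  i=2: a_2=1, p_2 = 1*2 + 1 = 3, q_2 = 1*1 + 1 = 2.
  i=3: a_3=1, p_3 = 1*3 + 2 = 5, q_3 = 1*2 + 1 = 3.
  i=4: a_4=4, p_4 = 4*5 + 3 = 23, q_4 = 4*3 + 2 = 14.
  i=5: a_5=13, p_5 = 13*23 + 5 = 304, q_5 = 13*14 + 3 = 185.
q_5 = 185 > 39, so the last convergent with denominator <= 39 is p_4/q_4 = 23/14.
The closest fraction with denominator <= 39 is either p_4/q_4 or the intermediate fraction (k*p_4 + p_3)/(k*q_4 + q_3) with the largest k >= 1 whose denominator stays <= 39; these approach x as k grows, and every other convergent or intermediate fraction in range is farther away.
Largest k: floor((39 - q_3)/q_4) = floor((39 - 3)/14) = 2.
That gives (2*23 + 5)/(2*14 + 3) = 51/31.
Compare the errors: |x - 23/14| = |304*14 - 23*185|/(185*14) = 1/2590, and |x - 51/31| = |304*31 - 51*185|/(185*31) = 11/5735.
Cross-multiplying, 1*5735 = 5735 < 28490 = 11*2590, so 1/2590 is smaller: the convergent 23/14 is closer to x than 51/31.

23/14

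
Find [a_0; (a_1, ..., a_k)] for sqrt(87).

Write x_i = (sqrt(87) + m_i)/d_i with (m_0, d_0) = (0, 1). a_0 = floor(sqrt(87)) = 9, since 9^2 = 81 <= 87 < 100 = 10^2.
Iterate m_{i+1} = d_i*a_i - m_i, d_{i+1} = (87 - m_{i+1}^2)/d_i, a_{i+1} = floor((a_0 + m_{i+1})/d_{i+1}):
  m_1 = 1*9 - 0 = 9, d_1 = (87 - 9^2)/1 = 6/1 = 6, a_1 = floor((9 + 9)/6) = 3.
  m_2 = 6*3 - 9 = 9, d_2 = (87 - 9^2)/6 = 6/6 = 1, a_2 = floor((9 + 9)/1) = 18.
  m_3 = 1*18 - 9 = 9, d_3 = (87 - 9^2)/1 = 6/1 = 6: (m_3, d_3) = (m_1, d_1) = (9, 6), so from here the quotients repeat a_1, a_2; the period length is 2.
Hence the expansion of sqrt(87) is a_0 = 9 followed by the repeating block 3, 18 (period 2).

[9; (3, 18)]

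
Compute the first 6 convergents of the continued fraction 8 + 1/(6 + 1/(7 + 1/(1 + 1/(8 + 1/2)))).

Using the convergent recurrence p_i = a_i*p_{i-1} + p_{i-2}, q_i = a_i*q_{i-1} + q_{i-2} with p_{-2}=0, p_{-1}=1, q_{-2}=1, q_{-1}=0:
  i=0: a_0=8, p_0 = 8*1 + 0 = 8, q_0 = 8*0 + 1 = 1.
  i=1: a_1=6, p_1 = 6*8 + 1 = 49, q_1 = 6*1 + 0 = 6.
  i=2: a_2=7, p_2 = 7*49 + 8 = 351, q_2 = 7*6 + 1 = 43.
  i=3: a_3=1, p_3 = 1*351 + 49 = 400, q_3 = 1*43 + 6 = 49.
  i=4: a_4=8, p_4 = 8*400 + 351 = 3551, q_4 = 8*49 + 43 = 435.
  i=5: a_5=2, p_5 = 2*3551 + 400 = 7502, q_5 = 2*435 + 49 = 919.

8/1, 49/6, 351/43, 400/49, 3551/435, 7502/919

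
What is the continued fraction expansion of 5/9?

Run the Euclidean algorithm on 5 and 9; the successive quotients are the partial quotients a_0, a_1, ... (each step inverts the fractional part left over by the previous one):
  5 = 0*9 + 5, so a_0 = 0.
  9 = 1*5 + 4, so a_1 = 1.
  5 = 1*4 + 1, so a_2 = 1.
  4 = 4*1 + 0, so a_3 = 4.
The remainder reaches 0 after 4 divisions, so the expansion has 4 partial quotients, read off in order.

[0; 1, 1, 4]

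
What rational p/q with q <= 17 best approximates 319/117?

Expand x = 319/117 as a continued fraction with the Euclidean algorithm:
  319 = 2*117 + 85, so a_0 = 2.
  117 = 1*85 + 32, so a_1 = 1.
  85 = 2*32 + 21, so a_2 = 2.
  32 = 1*21 + 11, so a_3 = 1.
  21 = 1*11 + 10, so a_4 = 1.
  11 = 1*10 + 1, so a_5 = 1.
  10 = 10*1 + 0, so a_6 = 10.
so x = [2; 1, 2, 1, 1, 1, 10].
Convergents (p_i = a_i*p_{i-1} + p_{i-2}, q_i = a_i*q_{i-1} + q_{i-2} with p_{-2}=0, p_{-1}=1, q_{-2}=1, q_{-1}=0), until the denominator exceeds 17:
  i=0: a_0=2, p_0 = 2*1 + 0 = 2, q_0 = 2*0 + 1 = 1.
  i=1: a_1=1, p_1 = 1*2 + 1 = 3, q_1 = 1*1 + 0 = 1.
  i=2: a_2=2, p_2 = 2*3 + 2 = 8, q_2 = 2*1 + 1 = 3.
  i=3: a_3=1, p_3 = 1*8 + 3 = 11, q_3 = 1*3 + 1 = 4.
  i=4: a_4=1, p_4 = 1*11 + 8 = 19, q_4 = 1*4 + 3 = 7.
  i=5: a_5=1, p_5 = 1*19 + 11 = 30, q_5 = 1*7 + 4 = 11.
  i=6: a_6=10, p_6 = 10*30 + 19 = 319, q_6 = 10*11 + 7 = 117.
q_6 = 117 > 17, so the last convergent with denominator <= 17 is p_5/q_5 = 30/11.
The closest fraction with denominator <= 17 is either p_5/q_5 or the intermediate fraction (k*p_5 + p_4)/(k*q_5 + q_4) with the largest k >= 1 whose denominator stays <= 17; these approach x as k grows, and every other convergent or intermediate fraction in range is farther away.
Largest k: floor((17 - q_4)/q_5) = floor((17 - 7)/11) = 0.
Since k = 0, no intermediate fraction beyond p_5/q_5 has denominator <= 17, so the convergent 30/11 is the closest (its error is |319*11 - 30*117|/(117*11) = 1/1287).

30/11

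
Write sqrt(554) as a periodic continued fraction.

Write x_i = (sqrt(554) + m_i)/d_i with (m_0, d_0) = (0, 1). a_0 = floor(sqrt(554)) = 23, since 23^2 = 529 <= 554 < 576 = 24^2.
Iterate m_{i+1} = d_i*a_i - m_i, d_{i+1} = (554 - m_{i+1}^2)/d_i, a_{i+1} = floor((a_0 + m_{i+1})/d_{i+1}):
  m_1 = 1*23 - 0 = 23, d_1 = (554 - 23^2)/1 = 25/1 = 25, a_1 = floor((23 + 23)/25) = 1.
  m_2 = 25*1 - 23 = 2, d_2 = (554 - 2^2)/25 = 550/25 = 22, a_2 = floor((23 + 2)/22) = 1.
  m_3 = 22*1 - 2 = 20, d_3 = (554 - 20^2)/22 = 154/22 = 7, a_3 = floor((23 + 20)/7) = 6.
  m_4 = 7*6 - 20 = 22, d_4 = (554 - 22^2)/7 = 70/7 = 10, a_4 = floor((23 + 22)/10) = 4.
  m_5 = 10*4 - 22 = 18, d_5 = (554 - 18^2)/10 = 230/10 = 23, a_5 = floor((23 + 18)/23) = 1.
  m_6 = 23*1 - 18 = 5, d_6 = (554 - 5^2)/23 = 529/23 = 23, a_6 = floor((23 + 5)/23) = 1.
  m_7 = 23*1 - 5 = 18, d_7 = (554 - 18^2)/23 = 230/23 = 10, a_7 = floor((23 + 18)/10) = 4.
  m_8 = 10*4 - 18 = 22, d_8 = (554 - 22^2)/10 = 70/10 = 7, a_8 = floor((23 + 22)/7) = 6.
  m_9 = 7*6 - 22 = 20, d_9 = (554 - 20^2)/7 = 154/7 = 22, a_9 = floor((23 + 20)/22) = 1.
  m_10 = 22*1 - 20 = 2, d_10 = (554 - 2^2)/22 = 550/22 = 25, a_10 = floor((23 + 2)/25) = 1.
  m_11 = 25*1 - 2 = 23, d_11 = (554 - 23^2)/25 = 25/25 = 1, a_11 = floor((23 + 23)/1) = 46.
  m_12 = 1*46 - 23 = 23, d_12 = (554 - 23^2)/1 = 25/1 = 25: (m_12, d_12) = (m_1, d_1) = (23, 25), so from here the quotients repeat a_1, ..., a_11; the period length is 11.
Hence the expansion of sqrt(554) is a_0 = 23 followed by the repeating block 1, 1, 6, 4, 1, 1, 4, 6, 1, 1, 46 (period 11).

[23; (1, 1, 6, 4, 1, 1, 4, 6, 1, 1, 46)]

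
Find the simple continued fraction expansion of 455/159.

[2; 1, 6, 4, 2, 2]

Run the Euclidean algorithm on 455 and 159; the successive quotients are the partial quotients a_0, a_1, ... (each step inverts the fractional part left over by the previous one):
  455 = 2*159 + 137, so a_0 = 2.
  159 = 1*137 + 22, so a_1 = 1.
  137 = 6*22 + 5, so a_2 = 6.
  22 = 4*5 + 2, so a_3 = 4.
  5 = 2*2 + 1, so a_4 = 2.
  2 = 2*1 + 0, so a_5 = 2.
The remainder reaches 0 after 6 divisions, so the expansion has 6 partial quotients, read off in order.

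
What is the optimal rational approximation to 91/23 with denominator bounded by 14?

Expand x = 91/23 as a continued fraction with the Euclidean algorithm:
  91 = 3*23 + 22, so a_0 = 3.
  23 = 1*22 + 1, so a_1 = 1.
  22 = 22*1 + 0, so a_2 = 22.
so x = [3; 1, 22].
Convergents (p_i = a_i*p_{i-1} + p_{i-2}, q_i = a_i*q_{i-1} + q_{i-2} with p_{-2}=0, p_{-1}=1, q_{-2}=1, q_{-1}=0), until the denominator exceeds 14:
  i=0: a_0=3, p_0 = 3*1 + 0 = 3, q_0 = 3*0 + 1 = 1.
  i=1: a_1=1, p_1 = 1*3 + 1 = 4, q_1 = 1*1 + 0 = 1.
  i=2: a_2=22, p_2 = 22*4 + 3 = 91, q_2 = 22*1 + 1 = 23.
q_2 = 23 > 14, so the last convergent with denominator <= 14 is p_1/q_1 = 4/1.
The closest fraction with denominator <= 14 is either p_1/q_1 or the intermediate fraction (k*p_1 + p_0)/(k*q_1 + q_0) with the largest k >= 1 whose denominator stays <= 14; these approach x as k grows, and every other convergent or intermediate fraction in range is farther away.
Largest k: floor((14 - q_0)/q_1) = floor((14 - 1)/1) = 13.
That gives (13*4 + 3)/(13*1 + 1) = 55/14.
Compare the errors: |x - 4/1| = |91*1 - 4*23|/(23*1) = 1/23, and |x - 55/14| = |91*14 - 55*23|/(23*14) = 9/322.
Cross-multiplying, 9*23 = 207 < 322 = 1*322, so 9/322 is smaller: the intermediate fraction 55/14 is closer to x than 4/1.

55/14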